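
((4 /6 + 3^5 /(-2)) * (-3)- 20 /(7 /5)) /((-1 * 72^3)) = -1625 /1741824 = -0.00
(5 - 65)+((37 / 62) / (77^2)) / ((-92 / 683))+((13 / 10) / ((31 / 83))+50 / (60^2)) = -42997151881 / 760927860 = -56.51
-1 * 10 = -10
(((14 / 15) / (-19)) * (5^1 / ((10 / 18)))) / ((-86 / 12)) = 252 / 4085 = 0.06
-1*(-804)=804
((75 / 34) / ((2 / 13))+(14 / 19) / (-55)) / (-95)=-1017923 / 6750700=-0.15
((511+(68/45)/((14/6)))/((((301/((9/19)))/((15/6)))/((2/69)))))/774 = 53723/712667466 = 0.00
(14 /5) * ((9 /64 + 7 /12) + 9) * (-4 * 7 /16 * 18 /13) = -274449 /4160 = -65.97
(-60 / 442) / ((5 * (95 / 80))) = -96 / 4199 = -0.02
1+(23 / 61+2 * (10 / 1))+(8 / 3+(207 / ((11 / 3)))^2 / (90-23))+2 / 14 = 71.76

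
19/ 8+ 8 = 83/ 8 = 10.38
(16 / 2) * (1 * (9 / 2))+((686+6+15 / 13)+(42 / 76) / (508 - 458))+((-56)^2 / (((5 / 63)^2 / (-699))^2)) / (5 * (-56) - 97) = -1834451323961178071 / 17907500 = -102440392235.72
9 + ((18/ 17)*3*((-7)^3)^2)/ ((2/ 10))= 31765383/ 17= 1868551.94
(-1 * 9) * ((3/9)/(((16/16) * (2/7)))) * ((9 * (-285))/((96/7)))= 1963.83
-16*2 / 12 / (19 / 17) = -136 / 57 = -2.39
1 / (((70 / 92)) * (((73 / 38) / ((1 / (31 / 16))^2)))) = 447488 / 2455355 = 0.18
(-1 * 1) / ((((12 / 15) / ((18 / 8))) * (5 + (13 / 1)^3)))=-15 / 11744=-0.00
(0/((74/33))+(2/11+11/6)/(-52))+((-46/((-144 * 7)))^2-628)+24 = -21941201977/36324288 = -604.04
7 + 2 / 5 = 37 / 5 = 7.40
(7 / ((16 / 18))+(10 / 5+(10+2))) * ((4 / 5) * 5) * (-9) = -1575 / 2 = -787.50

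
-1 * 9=-9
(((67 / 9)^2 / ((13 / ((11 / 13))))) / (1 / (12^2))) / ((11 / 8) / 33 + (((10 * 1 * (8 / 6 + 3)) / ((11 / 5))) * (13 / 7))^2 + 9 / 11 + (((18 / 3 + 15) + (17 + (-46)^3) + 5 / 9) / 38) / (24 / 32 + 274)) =0.39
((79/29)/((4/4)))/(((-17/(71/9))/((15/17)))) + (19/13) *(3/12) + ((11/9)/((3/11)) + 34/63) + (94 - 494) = -395.73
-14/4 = -3.50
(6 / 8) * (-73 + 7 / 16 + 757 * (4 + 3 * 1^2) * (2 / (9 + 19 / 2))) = 888537 / 2368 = 375.23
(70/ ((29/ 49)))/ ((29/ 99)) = 339570/ 841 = 403.77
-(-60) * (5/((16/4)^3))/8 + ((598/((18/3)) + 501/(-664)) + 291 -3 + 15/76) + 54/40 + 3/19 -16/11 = 12914454719/33306240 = 387.75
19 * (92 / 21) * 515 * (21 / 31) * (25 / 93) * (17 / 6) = 191296750 / 8649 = 22117.79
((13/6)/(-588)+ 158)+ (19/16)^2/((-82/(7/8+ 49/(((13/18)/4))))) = 147607455941/962777088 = 153.31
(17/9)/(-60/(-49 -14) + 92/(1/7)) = 119/40632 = 0.00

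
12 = 12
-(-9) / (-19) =-9 / 19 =-0.47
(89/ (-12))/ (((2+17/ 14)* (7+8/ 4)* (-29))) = 623/ 70470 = 0.01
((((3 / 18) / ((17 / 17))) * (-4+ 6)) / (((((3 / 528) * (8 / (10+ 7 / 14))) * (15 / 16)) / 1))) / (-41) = -1232 / 615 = -2.00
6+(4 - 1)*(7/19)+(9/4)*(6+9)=3105/76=40.86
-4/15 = -0.27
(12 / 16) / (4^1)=3 / 16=0.19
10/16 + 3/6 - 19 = -143/8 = -17.88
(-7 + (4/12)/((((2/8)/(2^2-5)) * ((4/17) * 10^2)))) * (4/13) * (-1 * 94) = 198998/975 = 204.10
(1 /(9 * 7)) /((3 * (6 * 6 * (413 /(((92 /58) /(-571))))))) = -23 /23265825534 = -0.00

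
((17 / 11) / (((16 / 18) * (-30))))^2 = 2601 / 774400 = 0.00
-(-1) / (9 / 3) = 1 / 3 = 0.33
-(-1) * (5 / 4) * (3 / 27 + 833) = 18745 / 18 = 1041.39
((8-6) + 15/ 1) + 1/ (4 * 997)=67797/ 3988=17.00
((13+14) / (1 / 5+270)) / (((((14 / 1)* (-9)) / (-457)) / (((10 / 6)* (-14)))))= -11425 / 1351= -8.46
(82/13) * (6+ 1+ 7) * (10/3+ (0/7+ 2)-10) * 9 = -48216/13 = -3708.92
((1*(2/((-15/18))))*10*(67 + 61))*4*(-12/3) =49152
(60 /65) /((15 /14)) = 0.86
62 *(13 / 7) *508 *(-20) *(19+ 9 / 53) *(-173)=1439357121280 / 371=3879668790.51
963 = 963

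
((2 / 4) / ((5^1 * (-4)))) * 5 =-1 / 8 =-0.12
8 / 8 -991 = -990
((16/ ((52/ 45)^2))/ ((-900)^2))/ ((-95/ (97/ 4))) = -97/ 25688000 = -0.00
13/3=4.33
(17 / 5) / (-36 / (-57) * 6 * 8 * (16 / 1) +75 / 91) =29393 / 4200405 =0.01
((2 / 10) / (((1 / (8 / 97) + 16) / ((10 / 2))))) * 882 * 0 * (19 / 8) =0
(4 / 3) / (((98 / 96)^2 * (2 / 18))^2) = 573308928 / 5764801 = 99.45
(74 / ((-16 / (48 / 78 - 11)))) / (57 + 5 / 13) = 4995 / 5968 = 0.84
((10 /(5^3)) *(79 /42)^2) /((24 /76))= 118579 /132300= 0.90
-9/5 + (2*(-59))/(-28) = 169/70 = 2.41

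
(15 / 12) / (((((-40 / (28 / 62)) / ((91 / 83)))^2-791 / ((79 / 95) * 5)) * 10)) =32055751 / 1624832752792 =0.00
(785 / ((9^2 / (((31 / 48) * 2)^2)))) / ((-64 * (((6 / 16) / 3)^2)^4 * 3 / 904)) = -2793324707840 / 2187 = -1277240378.53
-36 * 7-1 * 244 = -496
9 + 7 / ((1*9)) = 88 / 9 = 9.78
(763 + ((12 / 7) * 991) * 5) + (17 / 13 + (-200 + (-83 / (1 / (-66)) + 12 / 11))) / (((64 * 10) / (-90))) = 545487641 / 64064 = 8514.73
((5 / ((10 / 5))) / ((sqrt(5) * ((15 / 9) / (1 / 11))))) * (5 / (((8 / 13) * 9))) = 13 * sqrt(5) / 528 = 0.06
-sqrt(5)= -2.24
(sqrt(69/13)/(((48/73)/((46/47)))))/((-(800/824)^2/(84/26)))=-124687577 * sqrt(897)/317720000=-11.75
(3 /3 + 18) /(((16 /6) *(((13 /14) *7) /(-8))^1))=-114 /13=-8.77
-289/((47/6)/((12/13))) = -20808/611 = -34.06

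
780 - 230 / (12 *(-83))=388555 / 498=780.23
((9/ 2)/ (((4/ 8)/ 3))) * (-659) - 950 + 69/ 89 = -1668058/ 89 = -18742.22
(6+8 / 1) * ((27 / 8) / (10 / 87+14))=16443 / 4912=3.35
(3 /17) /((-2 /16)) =-24 /17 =-1.41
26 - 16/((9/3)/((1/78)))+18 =43.93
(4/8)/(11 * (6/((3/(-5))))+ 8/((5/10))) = -1/188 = -0.01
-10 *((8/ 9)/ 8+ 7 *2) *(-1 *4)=5080/ 9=564.44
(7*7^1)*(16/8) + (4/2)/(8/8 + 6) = 688/7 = 98.29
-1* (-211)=211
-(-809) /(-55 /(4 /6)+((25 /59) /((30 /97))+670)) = 143193 /104230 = 1.37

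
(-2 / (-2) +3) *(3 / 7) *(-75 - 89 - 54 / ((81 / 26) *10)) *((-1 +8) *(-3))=29832 / 5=5966.40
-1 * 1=-1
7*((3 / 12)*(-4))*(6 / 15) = -14 / 5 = -2.80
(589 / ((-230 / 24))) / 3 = -2356 / 115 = -20.49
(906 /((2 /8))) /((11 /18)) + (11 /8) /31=16177657 /2728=5930.23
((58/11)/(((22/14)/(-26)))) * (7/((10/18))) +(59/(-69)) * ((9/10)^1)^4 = -30606900993/27830000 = -1099.78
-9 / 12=-3 / 4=-0.75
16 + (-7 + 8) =17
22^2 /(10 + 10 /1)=121 /5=24.20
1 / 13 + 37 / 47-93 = -56295 / 611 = -92.14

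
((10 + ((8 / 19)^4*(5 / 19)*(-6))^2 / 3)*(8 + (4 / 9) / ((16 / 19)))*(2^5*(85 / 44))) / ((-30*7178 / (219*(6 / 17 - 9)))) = 33666578403656815295 / 726145094375177037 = 46.36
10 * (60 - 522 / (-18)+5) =940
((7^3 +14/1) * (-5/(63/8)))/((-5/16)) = 2176/3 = 725.33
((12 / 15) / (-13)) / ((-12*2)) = 1 / 390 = 0.00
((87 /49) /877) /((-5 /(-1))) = 87 /214865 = 0.00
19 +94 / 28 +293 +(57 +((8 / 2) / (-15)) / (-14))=78199 / 210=372.38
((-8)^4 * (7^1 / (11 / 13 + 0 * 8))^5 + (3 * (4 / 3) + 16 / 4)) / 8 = 3195044743963 / 161051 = 19838714.10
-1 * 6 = -6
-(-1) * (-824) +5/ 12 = -9883/ 12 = -823.58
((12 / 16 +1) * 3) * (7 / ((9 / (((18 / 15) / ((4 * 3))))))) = 49 / 120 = 0.41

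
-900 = -900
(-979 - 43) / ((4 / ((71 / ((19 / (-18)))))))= 326529 / 19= 17185.74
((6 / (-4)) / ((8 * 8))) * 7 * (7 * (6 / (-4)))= 1.72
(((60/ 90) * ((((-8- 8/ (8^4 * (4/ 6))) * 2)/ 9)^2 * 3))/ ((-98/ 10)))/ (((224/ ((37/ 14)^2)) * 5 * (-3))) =91939336225/ 68519844642816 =0.00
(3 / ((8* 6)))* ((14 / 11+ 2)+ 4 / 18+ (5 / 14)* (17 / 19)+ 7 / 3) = 161897 / 421344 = 0.38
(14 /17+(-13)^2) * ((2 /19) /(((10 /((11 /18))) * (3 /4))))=1.46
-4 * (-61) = 244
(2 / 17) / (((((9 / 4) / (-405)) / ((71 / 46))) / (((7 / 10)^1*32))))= -286272 / 391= -732.15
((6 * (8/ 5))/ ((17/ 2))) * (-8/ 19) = -768/ 1615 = -0.48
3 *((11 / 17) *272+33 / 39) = 6897 / 13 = 530.54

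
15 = 15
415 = 415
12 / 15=4 / 5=0.80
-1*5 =-5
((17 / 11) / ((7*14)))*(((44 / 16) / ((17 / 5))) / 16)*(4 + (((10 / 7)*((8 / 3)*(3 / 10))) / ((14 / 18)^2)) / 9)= 1805 / 537824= 0.00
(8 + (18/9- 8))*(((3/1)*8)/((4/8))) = 96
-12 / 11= -1.09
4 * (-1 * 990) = -3960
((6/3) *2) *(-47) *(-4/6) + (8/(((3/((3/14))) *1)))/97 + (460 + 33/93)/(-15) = 29883971/315735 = 94.65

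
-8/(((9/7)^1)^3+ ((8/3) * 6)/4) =-2744/2101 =-1.31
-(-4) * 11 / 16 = 11 / 4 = 2.75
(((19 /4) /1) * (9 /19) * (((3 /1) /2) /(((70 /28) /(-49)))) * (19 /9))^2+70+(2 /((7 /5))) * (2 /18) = 493221487 /25200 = 19572.28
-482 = -482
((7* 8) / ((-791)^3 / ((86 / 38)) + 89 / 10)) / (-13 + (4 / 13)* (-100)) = 313040 / 53505114794247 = 0.00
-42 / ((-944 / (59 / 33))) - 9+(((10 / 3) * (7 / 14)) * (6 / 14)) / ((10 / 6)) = -5231 / 616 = -8.49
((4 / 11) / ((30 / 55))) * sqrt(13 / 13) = 2 / 3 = 0.67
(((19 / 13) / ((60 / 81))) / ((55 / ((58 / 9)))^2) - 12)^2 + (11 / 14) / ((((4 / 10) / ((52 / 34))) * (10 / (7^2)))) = 3740086263670613 / 23660771062500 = 158.07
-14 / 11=-1.27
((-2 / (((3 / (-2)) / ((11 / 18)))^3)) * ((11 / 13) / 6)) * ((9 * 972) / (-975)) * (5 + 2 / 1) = -409948 / 342225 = -1.20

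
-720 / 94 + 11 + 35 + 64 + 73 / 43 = 210261 / 2021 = 104.04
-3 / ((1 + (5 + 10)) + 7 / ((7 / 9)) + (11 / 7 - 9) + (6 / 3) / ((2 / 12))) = -7 / 69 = -0.10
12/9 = 4/3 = 1.33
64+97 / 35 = 2337 / 35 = 66.77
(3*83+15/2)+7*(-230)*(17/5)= -10435/2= -5217.50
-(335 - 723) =388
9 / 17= 0.53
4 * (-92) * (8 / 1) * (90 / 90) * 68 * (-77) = 15414784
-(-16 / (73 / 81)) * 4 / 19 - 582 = -802050 / 1387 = -578.26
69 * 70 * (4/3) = 6440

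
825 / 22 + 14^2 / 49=83 / 2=41.50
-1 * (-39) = 39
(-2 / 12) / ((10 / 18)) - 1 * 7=-73 / 10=-7.30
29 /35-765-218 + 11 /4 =-979.42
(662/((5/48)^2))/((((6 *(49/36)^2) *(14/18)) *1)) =2965082112/420175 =7056.78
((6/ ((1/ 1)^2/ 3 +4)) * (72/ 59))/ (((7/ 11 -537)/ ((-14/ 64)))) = 6237/ 9050600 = 0.00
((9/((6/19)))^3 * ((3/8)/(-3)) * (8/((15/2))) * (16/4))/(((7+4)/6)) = -370386/55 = -6734.29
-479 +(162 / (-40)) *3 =-9823 / 20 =-491.15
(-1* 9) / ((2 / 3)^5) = -2187 / 32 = -68.34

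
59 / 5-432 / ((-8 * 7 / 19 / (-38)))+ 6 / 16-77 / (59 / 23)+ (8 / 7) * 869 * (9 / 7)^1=-4310.66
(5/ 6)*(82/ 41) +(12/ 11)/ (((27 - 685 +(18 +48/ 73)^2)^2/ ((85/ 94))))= 3524989076842735/ 2114980411313022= 1.67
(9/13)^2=81/169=0.48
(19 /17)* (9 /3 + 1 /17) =988 /289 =3.42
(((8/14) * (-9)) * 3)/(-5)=3.09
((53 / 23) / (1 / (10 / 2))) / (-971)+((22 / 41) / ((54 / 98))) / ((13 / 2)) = 44336333 / 321394203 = 0.14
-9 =-9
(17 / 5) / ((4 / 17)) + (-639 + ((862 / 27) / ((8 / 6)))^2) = -41483 / 810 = -51.21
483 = 483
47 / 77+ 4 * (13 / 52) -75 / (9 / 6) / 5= -646 / 77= -8.39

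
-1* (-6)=6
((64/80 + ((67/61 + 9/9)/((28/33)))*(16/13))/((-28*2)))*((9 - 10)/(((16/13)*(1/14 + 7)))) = 26671/3381840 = 0.01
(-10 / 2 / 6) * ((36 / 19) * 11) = -330 / 19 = -17.37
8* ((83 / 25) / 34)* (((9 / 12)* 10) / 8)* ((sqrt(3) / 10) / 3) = 83* sqrt(3) / 3400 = 0.04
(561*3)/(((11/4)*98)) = 306/49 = 6.24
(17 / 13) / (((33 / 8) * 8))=0.04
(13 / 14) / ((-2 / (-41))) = 533 / 28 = 19.04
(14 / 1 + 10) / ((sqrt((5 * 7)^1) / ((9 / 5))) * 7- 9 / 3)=2916 / 21073 + 3780 * sqrt(35) / 21073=1.20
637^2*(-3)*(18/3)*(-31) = 226419102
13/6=2.17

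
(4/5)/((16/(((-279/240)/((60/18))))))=-279/16000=-0.02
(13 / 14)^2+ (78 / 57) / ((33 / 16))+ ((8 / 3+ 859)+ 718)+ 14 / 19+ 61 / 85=5510681469 / 3481940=1582.65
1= 1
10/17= 0.59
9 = 9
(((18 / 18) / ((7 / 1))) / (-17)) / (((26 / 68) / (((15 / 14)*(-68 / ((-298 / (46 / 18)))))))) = -3910 / 284739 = -0.01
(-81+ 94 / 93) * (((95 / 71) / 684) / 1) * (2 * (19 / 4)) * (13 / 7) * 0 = 0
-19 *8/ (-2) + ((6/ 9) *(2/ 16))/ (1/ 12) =77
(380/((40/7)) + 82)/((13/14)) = 2079/13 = 159.92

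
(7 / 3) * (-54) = -126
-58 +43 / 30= -1697 / 30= -56.57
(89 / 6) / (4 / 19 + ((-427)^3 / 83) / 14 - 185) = -140353 / 635706411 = -0.00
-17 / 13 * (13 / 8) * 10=-85 / 4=-21.25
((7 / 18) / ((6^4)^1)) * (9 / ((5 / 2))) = 7 / 6480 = 0.00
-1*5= -5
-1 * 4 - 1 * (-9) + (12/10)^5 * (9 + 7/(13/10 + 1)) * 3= 6821231/71875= 94.90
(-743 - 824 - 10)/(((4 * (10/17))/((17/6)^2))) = -7747801/1440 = -5380.42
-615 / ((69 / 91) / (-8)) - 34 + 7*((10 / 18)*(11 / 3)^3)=37146749 / 5589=6646.40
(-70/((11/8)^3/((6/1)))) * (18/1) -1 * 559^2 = -419782931/1331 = -315389.13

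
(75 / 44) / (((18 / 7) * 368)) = 175 / 97152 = 0.00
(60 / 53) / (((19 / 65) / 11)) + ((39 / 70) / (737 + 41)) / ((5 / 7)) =42.60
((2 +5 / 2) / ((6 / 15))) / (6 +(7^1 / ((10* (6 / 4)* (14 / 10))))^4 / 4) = 729 / 389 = 1.87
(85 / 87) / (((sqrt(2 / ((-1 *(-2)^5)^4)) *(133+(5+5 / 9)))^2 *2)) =601620480 / 45095261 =13.34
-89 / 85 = -1.05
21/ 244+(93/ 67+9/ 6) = 2.97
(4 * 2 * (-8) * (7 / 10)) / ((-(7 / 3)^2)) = 288 / 35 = 8.23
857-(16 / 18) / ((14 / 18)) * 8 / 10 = 29963 / 35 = 856.09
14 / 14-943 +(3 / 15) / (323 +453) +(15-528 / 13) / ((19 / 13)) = -70736261 / 73720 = -959.53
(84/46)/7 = 6/23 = 0.26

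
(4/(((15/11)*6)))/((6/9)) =11/15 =0.73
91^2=8281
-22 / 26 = -11 / 13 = -0.85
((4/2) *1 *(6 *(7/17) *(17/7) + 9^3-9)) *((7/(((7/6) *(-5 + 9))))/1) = 2178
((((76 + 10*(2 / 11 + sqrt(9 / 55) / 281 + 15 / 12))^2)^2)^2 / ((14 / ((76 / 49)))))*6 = 1470689991118490804665894249344325711359*sqrt(55) / 2906108309819454345232876018 + 538404474764557619255261925410487422408318628057 / 182922081453275734306338148076992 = 2947107294064603.70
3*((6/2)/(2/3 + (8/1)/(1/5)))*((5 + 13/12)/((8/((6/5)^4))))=53217/152500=0.35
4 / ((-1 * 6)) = -2 / 3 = -0.67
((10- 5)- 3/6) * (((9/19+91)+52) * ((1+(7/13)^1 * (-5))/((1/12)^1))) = -3238488/247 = -13111.29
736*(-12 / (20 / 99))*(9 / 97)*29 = -57052512 / 485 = -117634.05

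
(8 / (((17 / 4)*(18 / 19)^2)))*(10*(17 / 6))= 14440 / 243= 59.42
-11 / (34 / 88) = -484 / 17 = -28.47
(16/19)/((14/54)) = 432/133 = 3.25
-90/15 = -6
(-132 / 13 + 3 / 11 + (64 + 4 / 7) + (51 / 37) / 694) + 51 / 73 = 103933788331 / 1876368494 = 55.39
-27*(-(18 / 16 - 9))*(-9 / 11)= 15309 / 88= 173.97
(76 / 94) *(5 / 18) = 95 / 423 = 0.22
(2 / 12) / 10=1 / 60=0.02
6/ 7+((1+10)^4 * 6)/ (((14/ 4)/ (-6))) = -1054146/ 7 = -150592.29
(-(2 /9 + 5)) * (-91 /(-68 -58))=-611 /162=-3.77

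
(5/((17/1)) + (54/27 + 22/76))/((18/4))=1669/2907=0.57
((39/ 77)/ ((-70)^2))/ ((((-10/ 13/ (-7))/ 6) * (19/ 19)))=1521/ 269500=0.01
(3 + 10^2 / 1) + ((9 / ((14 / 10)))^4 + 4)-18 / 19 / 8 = 331150823 / 182476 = 1814.76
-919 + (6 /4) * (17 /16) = -29357 /32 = -917.41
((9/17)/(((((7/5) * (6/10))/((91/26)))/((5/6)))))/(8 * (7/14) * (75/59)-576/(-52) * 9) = 95875/5464752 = 0.02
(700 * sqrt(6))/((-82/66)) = -23100 * sqrt(6)/41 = -1380.08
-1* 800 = -800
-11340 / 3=-3780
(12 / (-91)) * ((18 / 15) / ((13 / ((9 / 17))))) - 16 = -1609528 / 100555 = -16.01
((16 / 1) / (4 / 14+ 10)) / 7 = 2 / 9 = 0.22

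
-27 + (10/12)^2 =-947/36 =-26.31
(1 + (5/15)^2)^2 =1.23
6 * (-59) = -354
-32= -32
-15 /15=-1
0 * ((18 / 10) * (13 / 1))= 0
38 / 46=19 / 23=0.83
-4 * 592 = -2368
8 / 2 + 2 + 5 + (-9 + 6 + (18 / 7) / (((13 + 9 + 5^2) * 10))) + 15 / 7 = 16694 / 1645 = 10.15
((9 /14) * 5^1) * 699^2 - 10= 21986905 /14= 1570493.21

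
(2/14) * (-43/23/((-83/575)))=1075/581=1.85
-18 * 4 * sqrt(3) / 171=-8 * sqrt(3) / 19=-0.73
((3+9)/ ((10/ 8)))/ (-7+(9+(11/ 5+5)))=24/ 23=1.04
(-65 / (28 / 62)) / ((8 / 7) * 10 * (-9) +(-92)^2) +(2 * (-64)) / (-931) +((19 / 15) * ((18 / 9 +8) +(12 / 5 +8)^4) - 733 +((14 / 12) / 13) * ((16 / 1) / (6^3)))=163086355538587549 / 11568047400000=14098.00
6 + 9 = 15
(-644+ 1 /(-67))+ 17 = -42010 /67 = -627.01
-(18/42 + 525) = -3678/7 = -525.43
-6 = -6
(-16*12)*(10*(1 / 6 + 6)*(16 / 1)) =-189440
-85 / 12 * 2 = -85 / 6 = -14.17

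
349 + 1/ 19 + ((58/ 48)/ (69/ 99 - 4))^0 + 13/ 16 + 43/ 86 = 106815/ 304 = 351.37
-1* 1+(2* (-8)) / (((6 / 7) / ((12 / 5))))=-229 / 5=-45.80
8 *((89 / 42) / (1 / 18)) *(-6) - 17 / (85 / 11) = -64157 / 35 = -1833.06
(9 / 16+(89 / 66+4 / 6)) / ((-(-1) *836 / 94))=63967 / 220704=0.29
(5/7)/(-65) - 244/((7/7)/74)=-18056.01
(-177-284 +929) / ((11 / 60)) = 28080 / 11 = 2552.73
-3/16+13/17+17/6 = 3.41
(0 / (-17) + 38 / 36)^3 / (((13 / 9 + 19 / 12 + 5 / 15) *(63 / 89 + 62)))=610451 / 109398762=0.01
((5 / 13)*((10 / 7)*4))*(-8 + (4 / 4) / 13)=-20600 / 1183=-17.41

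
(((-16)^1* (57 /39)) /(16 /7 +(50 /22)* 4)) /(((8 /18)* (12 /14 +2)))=-30723 /18980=-1.62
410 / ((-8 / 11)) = -2255 / 4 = -563.75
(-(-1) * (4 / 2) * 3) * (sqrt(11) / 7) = 2.84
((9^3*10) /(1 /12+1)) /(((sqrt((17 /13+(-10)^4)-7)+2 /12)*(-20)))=26244 /4677323-157464*sqrt(1689038) /60805199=-3.36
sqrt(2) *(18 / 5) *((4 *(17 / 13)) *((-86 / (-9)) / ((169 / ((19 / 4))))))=55556 *sqrt(2) / 10985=7.15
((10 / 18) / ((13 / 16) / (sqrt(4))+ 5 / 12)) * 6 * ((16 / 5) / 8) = 128 / 79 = 1.62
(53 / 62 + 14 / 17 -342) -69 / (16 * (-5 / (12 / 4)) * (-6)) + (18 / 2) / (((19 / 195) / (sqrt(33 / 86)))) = -28732283 / 84320 + 1755 * sqrt(2838) / 1634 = -283.54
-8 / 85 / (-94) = 4 / 3995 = 0.00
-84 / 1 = -84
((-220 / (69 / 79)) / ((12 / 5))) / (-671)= 1975 / 12627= 0.16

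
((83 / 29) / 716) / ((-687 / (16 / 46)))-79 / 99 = -2159944241 / 2706758703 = -0.80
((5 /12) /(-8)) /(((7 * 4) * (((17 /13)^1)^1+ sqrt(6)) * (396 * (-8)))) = 0.00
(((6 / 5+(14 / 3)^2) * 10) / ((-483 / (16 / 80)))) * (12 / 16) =-517 / 7245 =-0.07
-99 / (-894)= 0.11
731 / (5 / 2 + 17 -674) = -86 / 77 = -1.12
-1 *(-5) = 5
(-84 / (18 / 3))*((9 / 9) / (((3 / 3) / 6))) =-84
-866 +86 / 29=-25028 / 29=-863.03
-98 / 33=-2.97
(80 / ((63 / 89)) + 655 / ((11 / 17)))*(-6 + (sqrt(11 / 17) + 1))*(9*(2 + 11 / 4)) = -74083375 / 308 + 14816675*sqrt(187) / 5236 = -201833.92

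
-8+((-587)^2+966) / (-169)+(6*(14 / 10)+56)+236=-1480597 / 845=-1752.19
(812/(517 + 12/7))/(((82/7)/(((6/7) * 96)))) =1636992/148871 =11.00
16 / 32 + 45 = 91 / 2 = 45.50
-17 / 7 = -2.43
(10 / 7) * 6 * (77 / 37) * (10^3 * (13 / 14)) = 4290000 / 259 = 16563.71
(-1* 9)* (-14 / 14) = 9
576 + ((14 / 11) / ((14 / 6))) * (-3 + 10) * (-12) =5832 / 11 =530.18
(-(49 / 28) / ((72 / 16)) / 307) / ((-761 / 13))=91 / 4205286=0.00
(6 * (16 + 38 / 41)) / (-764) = -1041 / 7831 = -0.13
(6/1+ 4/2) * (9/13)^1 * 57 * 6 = 1894.15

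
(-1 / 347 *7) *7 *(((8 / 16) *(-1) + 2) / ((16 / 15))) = -2205 / 11104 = -0.20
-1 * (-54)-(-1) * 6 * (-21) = -72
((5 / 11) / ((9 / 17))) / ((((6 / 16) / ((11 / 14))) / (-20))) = -6800 / 189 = -35.98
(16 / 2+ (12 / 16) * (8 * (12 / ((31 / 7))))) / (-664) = -94 / 2573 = -0.04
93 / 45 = 31 / 15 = 2.07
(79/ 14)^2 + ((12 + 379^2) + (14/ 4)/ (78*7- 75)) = 13264410545/ 92316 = 143684.85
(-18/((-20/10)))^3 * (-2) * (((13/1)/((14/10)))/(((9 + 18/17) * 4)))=-89505/266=-336.48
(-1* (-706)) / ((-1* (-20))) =353 / 10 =35.30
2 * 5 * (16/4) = 40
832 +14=846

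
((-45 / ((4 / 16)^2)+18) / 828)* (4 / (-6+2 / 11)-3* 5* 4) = 37869 / 736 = 51.45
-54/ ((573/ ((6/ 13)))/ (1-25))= 2592/ 2483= 1.04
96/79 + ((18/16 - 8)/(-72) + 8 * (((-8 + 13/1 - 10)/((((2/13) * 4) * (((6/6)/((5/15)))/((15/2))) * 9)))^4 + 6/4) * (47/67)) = 44192259502961/284486639616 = 155.34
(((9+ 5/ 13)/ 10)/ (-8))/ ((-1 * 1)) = 61/ 520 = 0.12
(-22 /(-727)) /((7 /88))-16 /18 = -23288 /45801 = -0.51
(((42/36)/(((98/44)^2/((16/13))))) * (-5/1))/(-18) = 0.08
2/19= 0.11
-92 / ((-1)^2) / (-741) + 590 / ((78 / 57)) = 319577 / 741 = 431.28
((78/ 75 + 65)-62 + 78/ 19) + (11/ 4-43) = -60999/ 1900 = -32.10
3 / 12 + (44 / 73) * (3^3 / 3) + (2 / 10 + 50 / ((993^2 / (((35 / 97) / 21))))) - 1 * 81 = -31472468062897 / 418932778140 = -75.13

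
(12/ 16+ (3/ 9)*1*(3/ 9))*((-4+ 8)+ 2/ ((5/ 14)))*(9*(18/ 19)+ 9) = 13764/ 95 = 144.88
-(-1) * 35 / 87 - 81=-7012 / 87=-80.60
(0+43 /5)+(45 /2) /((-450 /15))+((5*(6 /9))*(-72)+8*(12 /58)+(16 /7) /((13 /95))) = -213.79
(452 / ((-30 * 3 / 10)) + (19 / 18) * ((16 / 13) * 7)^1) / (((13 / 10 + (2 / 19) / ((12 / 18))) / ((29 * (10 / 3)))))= -88380400 / 32409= -2727.03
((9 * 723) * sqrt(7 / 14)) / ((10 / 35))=45549 * sqrt(2) / 4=16104.00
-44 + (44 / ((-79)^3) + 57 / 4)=-58671817 / 1972156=-29.75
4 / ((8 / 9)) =9 / 2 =4.50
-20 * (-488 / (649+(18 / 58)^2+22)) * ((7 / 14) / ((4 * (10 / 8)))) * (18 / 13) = 1846836 / 917137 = 2.01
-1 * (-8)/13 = 8/13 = 0.62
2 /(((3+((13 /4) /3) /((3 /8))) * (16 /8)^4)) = 9 /424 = 0.02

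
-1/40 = -0.02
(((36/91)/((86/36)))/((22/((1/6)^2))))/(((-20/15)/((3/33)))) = -27/1893892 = -0.00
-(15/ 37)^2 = -225/ 1369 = -0.16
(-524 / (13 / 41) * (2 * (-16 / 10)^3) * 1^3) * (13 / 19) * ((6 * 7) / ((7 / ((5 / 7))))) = 131997696 / 3325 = 39698.56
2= 2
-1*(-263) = 263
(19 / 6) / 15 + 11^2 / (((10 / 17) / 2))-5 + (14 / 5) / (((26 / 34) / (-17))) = 402907 / 1170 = 344.36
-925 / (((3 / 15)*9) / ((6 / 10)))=-925 / 3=-308.33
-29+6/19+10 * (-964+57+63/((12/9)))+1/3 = -983347/114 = -8625.85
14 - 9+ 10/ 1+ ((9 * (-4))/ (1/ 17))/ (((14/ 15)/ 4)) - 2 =-18269/ 7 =-2609.86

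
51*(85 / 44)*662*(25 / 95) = 7174425 / 418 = 17163.70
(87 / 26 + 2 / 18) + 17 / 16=8461 / 1872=4.52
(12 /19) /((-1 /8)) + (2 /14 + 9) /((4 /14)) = 512 /19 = 26.95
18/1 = 18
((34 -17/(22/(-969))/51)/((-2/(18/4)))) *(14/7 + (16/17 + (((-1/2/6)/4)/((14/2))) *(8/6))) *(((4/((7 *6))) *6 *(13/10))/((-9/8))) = 163579/770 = 212.44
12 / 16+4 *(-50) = -797 / 4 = -199.25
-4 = -4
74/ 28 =37/ 14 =2.64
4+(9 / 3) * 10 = 34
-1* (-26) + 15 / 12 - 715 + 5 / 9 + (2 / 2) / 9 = -8245 / 12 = -687.08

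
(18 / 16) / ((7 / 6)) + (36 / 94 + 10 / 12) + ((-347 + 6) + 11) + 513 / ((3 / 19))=11532821 / 3948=2921.18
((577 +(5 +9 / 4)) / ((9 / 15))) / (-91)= -3895 / 364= -10.70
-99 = -99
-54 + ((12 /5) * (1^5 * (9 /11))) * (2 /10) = -14742 /275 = -53.61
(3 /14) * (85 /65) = 51 /182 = 0.28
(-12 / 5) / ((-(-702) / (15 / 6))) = -1 / 117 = -0.01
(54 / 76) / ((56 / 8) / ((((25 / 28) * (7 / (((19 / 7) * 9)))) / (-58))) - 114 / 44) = -2475 / 5536657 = -0.00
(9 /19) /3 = 3 /19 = 0.16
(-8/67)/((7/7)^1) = -8/67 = -0.12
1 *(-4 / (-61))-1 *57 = -56.93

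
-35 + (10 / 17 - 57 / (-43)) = -24186 / 731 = -33.09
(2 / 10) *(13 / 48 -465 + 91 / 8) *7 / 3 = -152327 / 720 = -211.57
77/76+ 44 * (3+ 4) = 23485/76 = 309.01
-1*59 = -59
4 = 4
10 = 10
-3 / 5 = -0.60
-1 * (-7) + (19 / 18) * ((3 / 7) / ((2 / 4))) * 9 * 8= 505 / 7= 72.14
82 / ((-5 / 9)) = -738 / 5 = -147.60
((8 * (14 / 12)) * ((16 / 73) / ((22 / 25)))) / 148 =1400 / 89133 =0.02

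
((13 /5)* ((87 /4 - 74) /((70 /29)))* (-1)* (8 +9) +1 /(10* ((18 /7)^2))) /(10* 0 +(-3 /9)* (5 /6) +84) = 27124919 /2373525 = 11.43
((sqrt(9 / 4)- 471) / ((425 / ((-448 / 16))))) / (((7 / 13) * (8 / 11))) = 134277 / 1700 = 78.99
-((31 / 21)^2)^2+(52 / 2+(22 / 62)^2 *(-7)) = 3807073178 / 186896241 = 20.37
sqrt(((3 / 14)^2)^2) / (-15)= -0.00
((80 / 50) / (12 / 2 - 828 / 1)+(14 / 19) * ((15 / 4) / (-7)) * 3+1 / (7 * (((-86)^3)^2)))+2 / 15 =-7761015555228853 / 7371619591413056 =-1.05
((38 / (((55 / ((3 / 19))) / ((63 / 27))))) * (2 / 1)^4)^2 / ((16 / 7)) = 7.26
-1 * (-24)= 24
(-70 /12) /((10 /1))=-7 /12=-0.58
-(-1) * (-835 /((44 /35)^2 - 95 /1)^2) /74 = -1253021875 /969125069354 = -0.00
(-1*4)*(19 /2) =-38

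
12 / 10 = 6 / 5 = 1.20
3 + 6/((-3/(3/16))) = 21/8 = 2.62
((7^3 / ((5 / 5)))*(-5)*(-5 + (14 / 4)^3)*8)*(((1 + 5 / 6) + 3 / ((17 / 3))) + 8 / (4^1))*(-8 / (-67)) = -308322700 / 1139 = -270695.96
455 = 455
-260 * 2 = -520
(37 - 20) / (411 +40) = 17 / 451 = 0.04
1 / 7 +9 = 64 / 7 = 9.14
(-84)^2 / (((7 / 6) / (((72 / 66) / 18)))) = 4032 / 11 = 366.55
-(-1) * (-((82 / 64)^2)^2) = -2825761 / 1048576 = -2.69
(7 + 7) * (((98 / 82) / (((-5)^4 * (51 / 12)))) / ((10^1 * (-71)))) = -1372 / 154646875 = -0.00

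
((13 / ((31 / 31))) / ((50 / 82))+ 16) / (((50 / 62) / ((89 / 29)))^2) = 7102071573 / 13140625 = 540.47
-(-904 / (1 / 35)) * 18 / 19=569520 / 19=29974.74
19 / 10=1.90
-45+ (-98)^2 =9559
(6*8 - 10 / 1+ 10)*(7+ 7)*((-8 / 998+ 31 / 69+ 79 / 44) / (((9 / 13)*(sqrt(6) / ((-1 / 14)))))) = -88102066*sqrt(6) / 3408669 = -63.31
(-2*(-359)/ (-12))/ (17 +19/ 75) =-8975/ 2588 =-3.47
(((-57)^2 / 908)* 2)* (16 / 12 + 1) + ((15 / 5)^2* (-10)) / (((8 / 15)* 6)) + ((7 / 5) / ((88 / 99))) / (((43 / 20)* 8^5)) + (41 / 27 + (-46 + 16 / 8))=-931092888497 / 17271816192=-53.91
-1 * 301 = -301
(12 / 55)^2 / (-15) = -48 / 15125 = -0.00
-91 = -91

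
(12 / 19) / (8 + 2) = 6 / 95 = 0.06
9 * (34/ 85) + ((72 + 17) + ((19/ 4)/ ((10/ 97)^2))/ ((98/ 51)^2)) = 820715531/ 3841600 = 213.64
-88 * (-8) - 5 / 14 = 9851 / 14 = 703.64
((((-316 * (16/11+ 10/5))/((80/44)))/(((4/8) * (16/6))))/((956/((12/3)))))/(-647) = 0.00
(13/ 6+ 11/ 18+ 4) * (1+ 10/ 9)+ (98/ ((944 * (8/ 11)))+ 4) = 5643467/ 305856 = 18.45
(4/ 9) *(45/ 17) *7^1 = 140/ 17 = 8.24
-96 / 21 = -32 / 7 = -4.57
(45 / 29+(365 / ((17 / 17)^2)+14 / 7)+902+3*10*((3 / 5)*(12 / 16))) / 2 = 642.03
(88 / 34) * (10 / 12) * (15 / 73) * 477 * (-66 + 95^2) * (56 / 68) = 113859900 / 73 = 1559724.66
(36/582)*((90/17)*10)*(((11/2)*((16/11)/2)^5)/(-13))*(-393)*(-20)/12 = -57950208000/313859117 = -184.64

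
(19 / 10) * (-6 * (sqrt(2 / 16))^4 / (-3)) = 19 / 320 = 0.06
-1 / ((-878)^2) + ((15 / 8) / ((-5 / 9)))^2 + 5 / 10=146660665 / 12334144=11.89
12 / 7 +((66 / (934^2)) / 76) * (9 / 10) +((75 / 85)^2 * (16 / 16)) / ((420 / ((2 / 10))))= 1149874853331 / 670614951440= 1.71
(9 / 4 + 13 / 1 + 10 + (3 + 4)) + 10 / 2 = 149 / 4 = 37.25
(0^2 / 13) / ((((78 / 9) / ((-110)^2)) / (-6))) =0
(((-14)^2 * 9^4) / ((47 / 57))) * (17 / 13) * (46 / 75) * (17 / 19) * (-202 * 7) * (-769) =18589064435225424 / 15275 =1216960028492.66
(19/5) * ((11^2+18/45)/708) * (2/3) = 11533/26550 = 0.43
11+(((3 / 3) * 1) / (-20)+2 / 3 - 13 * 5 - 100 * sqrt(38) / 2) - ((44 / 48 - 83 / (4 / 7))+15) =1519 / 20 - 50 * sqrt(38) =-232.27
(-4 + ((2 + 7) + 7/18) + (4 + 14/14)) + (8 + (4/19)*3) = 6505/342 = 19.02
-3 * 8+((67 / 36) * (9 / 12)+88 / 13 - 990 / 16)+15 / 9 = -15817 / 208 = -76.04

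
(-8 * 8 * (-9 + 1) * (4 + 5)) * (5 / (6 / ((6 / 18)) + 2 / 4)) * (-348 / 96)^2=605520 / 37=16365.41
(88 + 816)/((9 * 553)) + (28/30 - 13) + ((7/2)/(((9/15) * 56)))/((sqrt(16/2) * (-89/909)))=-295759/24885 - 1515 * sqrt(2)/5696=-12.26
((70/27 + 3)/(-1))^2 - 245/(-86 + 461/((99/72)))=20185229/666306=30.29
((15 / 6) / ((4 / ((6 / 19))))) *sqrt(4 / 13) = 15 *sqrt(13) / 494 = 0.11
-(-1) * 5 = 5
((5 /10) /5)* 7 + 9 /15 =13 /10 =1.30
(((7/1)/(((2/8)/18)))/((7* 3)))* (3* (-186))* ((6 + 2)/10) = -53568/5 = -10713.60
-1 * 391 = -391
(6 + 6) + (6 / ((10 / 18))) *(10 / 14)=138 / 7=19.71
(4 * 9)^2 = 1296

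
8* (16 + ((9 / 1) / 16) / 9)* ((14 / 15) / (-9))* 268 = -482132 / 135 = -3571.35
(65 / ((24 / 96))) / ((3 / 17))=4420 / 3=1473.33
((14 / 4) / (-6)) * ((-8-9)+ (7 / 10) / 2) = 777 / 80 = 9.71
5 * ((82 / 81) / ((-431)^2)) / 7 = 410 / 105326487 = 0.00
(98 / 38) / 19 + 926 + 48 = 351663 / 361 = 974.14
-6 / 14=-3 / 7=-0.43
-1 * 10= -10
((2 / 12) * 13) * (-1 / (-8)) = 0.27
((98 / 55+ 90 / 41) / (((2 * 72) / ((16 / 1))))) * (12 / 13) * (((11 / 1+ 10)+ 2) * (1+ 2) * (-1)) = -825056 / 29315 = -28.14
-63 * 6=-378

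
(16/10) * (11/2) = 44/5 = 8.80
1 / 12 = 0.08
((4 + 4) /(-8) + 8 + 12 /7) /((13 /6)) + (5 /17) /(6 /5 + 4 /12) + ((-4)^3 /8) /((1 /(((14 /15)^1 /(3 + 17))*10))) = 256429 /533715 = 0.48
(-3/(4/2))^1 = -3/2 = -1.50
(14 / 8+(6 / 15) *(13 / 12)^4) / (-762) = -119281 / 39502080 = -0.00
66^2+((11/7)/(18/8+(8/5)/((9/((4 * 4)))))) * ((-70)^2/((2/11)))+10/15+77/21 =4980611/393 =12673.31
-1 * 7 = -7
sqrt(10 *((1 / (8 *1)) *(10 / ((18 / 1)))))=5 / 6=0.83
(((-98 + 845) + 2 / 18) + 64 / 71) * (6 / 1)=955960 / 213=4488.08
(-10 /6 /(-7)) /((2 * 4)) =5 /168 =0.03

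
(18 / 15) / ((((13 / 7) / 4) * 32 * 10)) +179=465421 / 2600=179.01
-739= -739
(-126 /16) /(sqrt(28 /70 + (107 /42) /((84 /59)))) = -1323 * sqrt(386210) /154484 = -5.32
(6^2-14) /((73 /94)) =2068 /73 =28.33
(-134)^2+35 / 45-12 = 161503 / 9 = 17944.78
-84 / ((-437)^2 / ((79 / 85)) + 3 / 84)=-185808 / 454506299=-0.00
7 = 7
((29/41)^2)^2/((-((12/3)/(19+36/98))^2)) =-636977975881/108554434576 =-5.87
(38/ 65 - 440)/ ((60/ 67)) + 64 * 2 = -707227/ 1950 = -362.68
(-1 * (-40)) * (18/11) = 720/11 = 65.45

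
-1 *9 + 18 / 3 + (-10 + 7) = -6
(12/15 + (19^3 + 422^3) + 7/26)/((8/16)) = 9770580049/65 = 150316616.14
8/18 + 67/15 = 221/45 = 4.91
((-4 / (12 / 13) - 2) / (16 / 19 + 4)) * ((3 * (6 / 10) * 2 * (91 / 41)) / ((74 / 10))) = -98553 / 69782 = -1.41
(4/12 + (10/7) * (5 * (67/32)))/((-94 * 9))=-5137/284256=-0.02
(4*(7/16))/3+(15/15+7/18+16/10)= 643/180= 3.57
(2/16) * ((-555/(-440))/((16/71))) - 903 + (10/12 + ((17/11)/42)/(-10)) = -1066187407/1182720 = -901.47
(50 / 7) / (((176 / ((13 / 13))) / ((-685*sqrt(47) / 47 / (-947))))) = 17125*sqrt(47) / 27417544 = 0.00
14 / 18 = 7 / 9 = 0.78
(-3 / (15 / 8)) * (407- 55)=-2816 / 5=-563.20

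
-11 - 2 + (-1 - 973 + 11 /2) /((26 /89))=-3328.25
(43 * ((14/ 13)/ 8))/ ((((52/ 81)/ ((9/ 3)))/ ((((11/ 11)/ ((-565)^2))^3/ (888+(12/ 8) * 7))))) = 24381/ 26344757233545209875000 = 0.00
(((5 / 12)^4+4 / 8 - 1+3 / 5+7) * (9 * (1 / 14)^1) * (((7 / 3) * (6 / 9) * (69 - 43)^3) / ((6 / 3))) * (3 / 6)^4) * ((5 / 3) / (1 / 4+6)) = 1624138841 / 1555200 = 1044.33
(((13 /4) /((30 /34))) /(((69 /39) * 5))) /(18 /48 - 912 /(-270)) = 0.11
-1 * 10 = -10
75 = 75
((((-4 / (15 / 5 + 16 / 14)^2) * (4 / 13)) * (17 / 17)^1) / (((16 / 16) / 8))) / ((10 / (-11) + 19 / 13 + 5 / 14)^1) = -965888 / 1531461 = -0.63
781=781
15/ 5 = 3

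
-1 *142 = -142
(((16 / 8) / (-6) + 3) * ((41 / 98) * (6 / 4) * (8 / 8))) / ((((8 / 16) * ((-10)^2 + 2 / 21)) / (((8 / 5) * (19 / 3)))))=12464 / 36785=0.34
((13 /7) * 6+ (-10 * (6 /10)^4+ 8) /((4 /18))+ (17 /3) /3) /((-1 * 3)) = -340198 /23625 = -14.40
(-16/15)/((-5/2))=0.43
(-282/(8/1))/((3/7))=-329/4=-82.25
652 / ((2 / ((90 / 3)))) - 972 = 8808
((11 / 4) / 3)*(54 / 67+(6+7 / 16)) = 85415 / 12864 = 6.64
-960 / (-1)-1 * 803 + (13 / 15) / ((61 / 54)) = 48119 / 305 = 157.77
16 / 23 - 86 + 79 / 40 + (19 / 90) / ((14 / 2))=-4828021 / 57960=-83.30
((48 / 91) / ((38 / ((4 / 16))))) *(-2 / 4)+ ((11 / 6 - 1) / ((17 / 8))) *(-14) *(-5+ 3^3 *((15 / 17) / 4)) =-5.25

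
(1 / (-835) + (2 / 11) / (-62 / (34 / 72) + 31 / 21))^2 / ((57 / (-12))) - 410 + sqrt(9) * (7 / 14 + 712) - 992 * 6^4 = -353622917791341654370947 / 275427742321138550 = -1283904.50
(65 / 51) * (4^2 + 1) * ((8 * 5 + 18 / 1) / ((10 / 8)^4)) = 193024 / 375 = 514.73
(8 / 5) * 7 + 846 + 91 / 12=51887 / 60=864.78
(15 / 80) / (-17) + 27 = 7341 / 272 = 26.99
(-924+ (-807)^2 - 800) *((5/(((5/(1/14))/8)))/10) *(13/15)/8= 337753/84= 4020.87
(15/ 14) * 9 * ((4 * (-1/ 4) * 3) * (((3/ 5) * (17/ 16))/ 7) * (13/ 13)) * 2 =-4131/ 784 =-5.27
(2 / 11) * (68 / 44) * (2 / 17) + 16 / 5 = 1956 / 605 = 3.23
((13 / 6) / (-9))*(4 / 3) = -26 / 81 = -0.32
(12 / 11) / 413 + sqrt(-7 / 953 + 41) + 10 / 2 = 22727 / 4543 + sqrt(37229898) / 953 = 11.41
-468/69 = -156/23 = -6.78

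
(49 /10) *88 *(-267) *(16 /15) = -3070144 /25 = -122805.76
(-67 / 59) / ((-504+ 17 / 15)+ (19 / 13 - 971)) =13065 / 16940021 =0.00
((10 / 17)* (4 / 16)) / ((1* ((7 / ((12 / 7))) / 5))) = 150 / 833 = 0.18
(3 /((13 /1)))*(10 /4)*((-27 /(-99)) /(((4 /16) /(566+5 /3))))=3930 /11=357.27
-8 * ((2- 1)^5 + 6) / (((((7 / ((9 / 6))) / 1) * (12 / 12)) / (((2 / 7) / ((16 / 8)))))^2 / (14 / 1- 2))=-216 / 343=-0.63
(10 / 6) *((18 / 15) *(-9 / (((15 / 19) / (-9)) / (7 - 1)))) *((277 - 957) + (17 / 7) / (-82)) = -837252.46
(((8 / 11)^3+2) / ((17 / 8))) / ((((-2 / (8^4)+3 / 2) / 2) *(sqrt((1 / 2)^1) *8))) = 13000704 *sqrt(2) / 69487517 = 0.26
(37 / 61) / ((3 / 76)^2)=213712 / 549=389.28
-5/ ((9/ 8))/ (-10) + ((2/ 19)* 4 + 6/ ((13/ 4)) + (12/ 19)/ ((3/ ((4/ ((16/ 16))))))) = 7900/ 2223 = 3.55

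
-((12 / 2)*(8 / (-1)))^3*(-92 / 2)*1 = -5087232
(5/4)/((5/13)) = 13/4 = 3.25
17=17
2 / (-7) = -2 / 7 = -0.29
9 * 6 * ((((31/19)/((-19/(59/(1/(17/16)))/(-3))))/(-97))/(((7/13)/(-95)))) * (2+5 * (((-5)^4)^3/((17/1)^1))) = 11754986899674915/103208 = 113896082664.86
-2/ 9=-0.22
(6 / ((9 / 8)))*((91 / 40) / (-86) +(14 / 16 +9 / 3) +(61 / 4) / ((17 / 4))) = 434903 / 10965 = 39.66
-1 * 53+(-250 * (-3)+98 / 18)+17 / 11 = 69695 / 99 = 703.99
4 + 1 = 5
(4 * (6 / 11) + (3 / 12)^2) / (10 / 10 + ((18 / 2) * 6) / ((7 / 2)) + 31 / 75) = 207375 / 1556192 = 0.13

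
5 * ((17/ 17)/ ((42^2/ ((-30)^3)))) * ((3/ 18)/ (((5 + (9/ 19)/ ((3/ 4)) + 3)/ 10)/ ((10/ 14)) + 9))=-296875/ 237601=-1.25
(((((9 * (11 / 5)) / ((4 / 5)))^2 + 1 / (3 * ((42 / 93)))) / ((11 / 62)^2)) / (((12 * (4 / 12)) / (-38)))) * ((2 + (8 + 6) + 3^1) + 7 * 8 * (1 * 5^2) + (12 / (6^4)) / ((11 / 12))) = -264289760912911 / 1006236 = -262651863.89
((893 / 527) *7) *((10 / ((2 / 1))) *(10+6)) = 500080 / 527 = 948.92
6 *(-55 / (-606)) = 55 / 101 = 0.54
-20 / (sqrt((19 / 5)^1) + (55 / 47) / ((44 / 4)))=11750 / 20923 -22090 * sqrt(95) / 20923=-9.73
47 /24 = 1.96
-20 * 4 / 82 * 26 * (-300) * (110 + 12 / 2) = 36192000 / 41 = 882731.71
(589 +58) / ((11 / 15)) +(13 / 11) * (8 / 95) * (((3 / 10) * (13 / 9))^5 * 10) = 280054733059 / 317418750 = 882.29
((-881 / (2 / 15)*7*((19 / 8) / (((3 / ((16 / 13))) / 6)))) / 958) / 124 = -1757595 / 772148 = -2.28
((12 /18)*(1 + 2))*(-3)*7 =-42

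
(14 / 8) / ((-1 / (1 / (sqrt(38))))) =-7 *sqrt(38) / 152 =-0.28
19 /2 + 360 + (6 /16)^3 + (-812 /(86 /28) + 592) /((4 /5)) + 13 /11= 188962531 /242176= 780.27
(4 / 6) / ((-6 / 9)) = -1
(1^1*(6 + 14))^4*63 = 10080000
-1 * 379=-379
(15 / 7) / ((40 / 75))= 4.02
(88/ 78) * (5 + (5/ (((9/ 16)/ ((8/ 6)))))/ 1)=1540/ 81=19.01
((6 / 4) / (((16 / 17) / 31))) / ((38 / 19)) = 1581 / 64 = 24.70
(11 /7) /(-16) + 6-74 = -7627 /112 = -68.10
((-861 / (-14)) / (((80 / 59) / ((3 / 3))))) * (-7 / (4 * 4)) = -50799 / 2560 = -19.84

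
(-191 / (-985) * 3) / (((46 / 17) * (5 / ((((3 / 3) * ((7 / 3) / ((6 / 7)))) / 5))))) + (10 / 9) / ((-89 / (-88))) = 2036120501 / 1814665500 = 1.12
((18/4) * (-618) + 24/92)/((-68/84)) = 1343097/391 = 3435.03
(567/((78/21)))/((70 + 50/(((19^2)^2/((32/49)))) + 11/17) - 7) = 430864292817/179644035428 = 2.40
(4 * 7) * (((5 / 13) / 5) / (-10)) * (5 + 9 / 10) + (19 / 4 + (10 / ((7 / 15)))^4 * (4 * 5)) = 13162510859723 / 3121300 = 4216996.40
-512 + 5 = -507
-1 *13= -13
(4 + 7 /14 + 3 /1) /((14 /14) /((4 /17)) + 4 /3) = 90 /67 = 1.34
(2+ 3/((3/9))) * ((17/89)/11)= 17/89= 0.19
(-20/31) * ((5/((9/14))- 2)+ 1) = -4.37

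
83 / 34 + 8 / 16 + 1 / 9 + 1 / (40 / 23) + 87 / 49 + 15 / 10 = 2070011 / 299880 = 6.90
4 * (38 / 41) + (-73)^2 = 218641 / 41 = 5332.71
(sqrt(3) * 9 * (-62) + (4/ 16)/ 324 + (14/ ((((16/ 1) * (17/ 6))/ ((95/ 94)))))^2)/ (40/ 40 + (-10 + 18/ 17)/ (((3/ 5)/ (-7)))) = 324935629/ 348532697664 - 28458 * sqrt(3)/ 5371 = -9.18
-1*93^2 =-8649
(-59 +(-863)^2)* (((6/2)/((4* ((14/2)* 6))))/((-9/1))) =-372355/252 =-1477.60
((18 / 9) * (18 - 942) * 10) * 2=-36960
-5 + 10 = 5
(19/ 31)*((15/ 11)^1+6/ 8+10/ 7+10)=79249/ 9548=8.30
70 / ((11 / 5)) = 350 / 11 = 31.82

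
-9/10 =-0.90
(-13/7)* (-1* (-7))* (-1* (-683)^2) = 6064357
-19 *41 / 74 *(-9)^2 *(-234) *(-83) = -612754389 / 37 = -16560929.43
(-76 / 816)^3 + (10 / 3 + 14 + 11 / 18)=152335445 / 8489664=17.94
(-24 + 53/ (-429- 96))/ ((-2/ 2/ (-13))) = -164489/ 525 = -313.31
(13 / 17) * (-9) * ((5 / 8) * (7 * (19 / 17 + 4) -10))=-256815 / 2312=-111.08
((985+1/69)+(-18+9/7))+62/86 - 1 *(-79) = 21766351/20769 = 1048.02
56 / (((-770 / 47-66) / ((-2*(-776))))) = -127652 / 121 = -1054.98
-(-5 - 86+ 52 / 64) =1443 / 16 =90.19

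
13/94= 0.14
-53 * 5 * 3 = -795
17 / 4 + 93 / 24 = 65 / 8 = 8.12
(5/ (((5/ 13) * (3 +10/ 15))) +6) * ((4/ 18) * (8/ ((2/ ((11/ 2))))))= 140/ 3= 46.67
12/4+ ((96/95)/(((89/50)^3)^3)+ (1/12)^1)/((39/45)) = 1073990238941197254331/346152126862995386492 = 3.10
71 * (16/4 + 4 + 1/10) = 5751/10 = 575.10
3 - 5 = -2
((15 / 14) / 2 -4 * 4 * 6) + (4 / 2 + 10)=-2337 / 28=-83.46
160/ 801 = 0.20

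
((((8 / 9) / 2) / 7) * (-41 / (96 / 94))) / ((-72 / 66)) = 21197 / 9072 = 2.34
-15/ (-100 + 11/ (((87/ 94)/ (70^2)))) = -261/ 1011580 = -0.00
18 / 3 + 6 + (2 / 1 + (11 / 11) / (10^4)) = 140001 / 10000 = 14.00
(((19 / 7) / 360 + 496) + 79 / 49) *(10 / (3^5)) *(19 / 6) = 166782247 / 2571912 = 64.85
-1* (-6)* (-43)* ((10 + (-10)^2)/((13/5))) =-141900/13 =-10915.38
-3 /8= -0.38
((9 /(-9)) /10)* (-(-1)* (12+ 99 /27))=-47 /30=-1.57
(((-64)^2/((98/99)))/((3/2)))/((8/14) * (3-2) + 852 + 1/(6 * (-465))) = 3.24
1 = 1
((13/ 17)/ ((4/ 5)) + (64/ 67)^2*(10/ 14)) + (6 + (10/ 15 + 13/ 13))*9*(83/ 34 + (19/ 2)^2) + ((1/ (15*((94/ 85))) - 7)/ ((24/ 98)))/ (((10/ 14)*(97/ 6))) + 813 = 1053229077028339/ 146122606140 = 7207.84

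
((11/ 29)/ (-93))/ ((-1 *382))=11/ 1030254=0.00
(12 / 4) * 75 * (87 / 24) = 6525 / 8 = 815.62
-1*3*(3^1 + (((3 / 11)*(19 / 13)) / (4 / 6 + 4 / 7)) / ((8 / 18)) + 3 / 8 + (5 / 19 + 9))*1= -5663739 / 141284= -40.09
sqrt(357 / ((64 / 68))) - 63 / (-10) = 63 / 10 +17 * sqrt(21) / 4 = 25.78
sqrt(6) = 2.45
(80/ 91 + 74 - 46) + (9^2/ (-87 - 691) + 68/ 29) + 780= 1665344201/ 2053142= 811.12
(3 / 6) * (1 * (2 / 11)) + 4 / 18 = 31 / 99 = 0.31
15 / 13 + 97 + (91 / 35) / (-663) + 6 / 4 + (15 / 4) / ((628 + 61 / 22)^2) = 99.65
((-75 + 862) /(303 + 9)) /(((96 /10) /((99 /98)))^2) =7142025 /255696896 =0.03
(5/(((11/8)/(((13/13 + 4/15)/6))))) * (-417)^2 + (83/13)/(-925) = 17657460987/132275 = 133490.54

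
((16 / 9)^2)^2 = 65536 / 6561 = 9.99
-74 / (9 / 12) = -296 / 3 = -98.67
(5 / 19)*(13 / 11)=65 / 209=0.31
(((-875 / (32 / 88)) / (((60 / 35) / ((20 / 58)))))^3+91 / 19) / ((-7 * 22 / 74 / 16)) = 3839402242858446059 / 4404068064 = 871785400.92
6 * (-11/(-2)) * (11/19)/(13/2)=726/247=2.94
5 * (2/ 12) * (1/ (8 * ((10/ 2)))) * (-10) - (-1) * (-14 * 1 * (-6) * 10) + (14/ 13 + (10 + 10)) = 268591/ 312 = 860.87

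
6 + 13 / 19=6.68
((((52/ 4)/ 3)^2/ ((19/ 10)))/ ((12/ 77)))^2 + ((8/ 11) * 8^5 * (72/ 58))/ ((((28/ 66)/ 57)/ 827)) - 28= 702440100213133355/ 213693228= 3287142539.74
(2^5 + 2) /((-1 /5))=-170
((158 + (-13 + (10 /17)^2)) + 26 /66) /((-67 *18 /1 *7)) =-694961 /40255677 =-0.02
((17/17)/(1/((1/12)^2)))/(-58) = -1/8352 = -0.00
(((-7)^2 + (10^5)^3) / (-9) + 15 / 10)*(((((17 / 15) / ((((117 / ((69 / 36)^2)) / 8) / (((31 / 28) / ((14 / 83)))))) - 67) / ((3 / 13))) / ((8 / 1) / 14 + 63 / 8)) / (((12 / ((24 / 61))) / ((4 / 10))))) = 48691960331604.41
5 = 5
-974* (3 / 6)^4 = -487 / 8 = -60.88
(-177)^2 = 31329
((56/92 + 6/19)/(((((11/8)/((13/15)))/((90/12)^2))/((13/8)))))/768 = 85345/1230592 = 0.07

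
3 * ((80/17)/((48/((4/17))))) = 20/289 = 0.07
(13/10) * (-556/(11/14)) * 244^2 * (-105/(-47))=-122355807.69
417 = 417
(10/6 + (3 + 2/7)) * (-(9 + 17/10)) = -5564/105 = -52.99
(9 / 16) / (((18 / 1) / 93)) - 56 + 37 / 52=-21791 / 416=-52.38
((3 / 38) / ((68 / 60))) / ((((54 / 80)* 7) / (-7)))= -0.10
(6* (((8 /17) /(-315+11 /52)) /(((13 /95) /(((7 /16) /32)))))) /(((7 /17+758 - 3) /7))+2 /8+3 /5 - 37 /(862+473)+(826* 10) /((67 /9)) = 167020721394277187 /150418367060880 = 1110.37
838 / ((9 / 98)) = 82124 / 9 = 9124.89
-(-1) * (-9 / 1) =-9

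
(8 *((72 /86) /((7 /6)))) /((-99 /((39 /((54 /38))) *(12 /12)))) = -15808 /9933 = -1.59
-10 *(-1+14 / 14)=0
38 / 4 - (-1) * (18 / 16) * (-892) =-994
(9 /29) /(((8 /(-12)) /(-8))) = 108 /29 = 3.72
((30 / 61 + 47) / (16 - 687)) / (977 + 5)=-2897 / 40194242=-0.00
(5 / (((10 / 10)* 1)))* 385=1925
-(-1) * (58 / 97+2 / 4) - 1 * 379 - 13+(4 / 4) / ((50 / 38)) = -1892189 / 4850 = -390.14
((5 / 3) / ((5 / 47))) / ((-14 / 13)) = -611 / 42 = -14.55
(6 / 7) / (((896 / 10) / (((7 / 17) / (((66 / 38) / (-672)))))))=-285 / 187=-1.52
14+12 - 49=-23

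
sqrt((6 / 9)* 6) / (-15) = -2 / 15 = -0.13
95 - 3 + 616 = 708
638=638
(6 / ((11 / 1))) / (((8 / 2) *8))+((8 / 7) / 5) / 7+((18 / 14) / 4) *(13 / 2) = 92233 / 43120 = 2.14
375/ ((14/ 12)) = 2250/ 7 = 321.43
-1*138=-138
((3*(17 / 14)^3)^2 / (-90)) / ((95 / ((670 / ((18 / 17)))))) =-27492691091 / 12875506560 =-2.14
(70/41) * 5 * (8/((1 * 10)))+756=31276/41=762.83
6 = 6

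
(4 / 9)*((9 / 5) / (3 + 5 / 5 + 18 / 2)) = 4 / 65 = 0.06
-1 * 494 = -494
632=632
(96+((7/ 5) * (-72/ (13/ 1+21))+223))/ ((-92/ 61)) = -1638643/ 7820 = -209.55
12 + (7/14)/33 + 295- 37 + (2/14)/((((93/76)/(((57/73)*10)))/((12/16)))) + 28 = 312291409/1045506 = 298.70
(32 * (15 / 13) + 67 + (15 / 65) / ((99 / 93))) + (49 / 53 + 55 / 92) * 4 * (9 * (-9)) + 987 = 104223618 / 174317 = 597.90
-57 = -57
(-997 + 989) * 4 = -32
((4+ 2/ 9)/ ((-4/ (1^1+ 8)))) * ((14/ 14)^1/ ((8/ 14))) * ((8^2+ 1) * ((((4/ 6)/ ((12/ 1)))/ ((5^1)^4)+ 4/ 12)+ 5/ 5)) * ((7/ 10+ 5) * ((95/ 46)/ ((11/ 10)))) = -9363159169/ 607200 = -15420.22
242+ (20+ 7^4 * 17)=41079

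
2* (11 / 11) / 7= 2 / 7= 0.29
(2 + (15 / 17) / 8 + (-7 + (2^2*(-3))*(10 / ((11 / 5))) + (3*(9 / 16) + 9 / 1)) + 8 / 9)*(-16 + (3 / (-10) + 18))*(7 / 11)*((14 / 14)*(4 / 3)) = -9021187 / 130680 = -69.03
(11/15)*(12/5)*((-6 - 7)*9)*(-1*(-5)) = -5148/5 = -1029.60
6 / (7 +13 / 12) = 72 / 97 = 0.74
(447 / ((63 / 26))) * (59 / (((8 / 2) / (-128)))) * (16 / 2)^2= -468103168 / 21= -22290627.05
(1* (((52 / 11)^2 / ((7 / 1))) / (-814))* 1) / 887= -1352 / 305774623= -0.00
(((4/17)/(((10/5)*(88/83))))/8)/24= 83/143616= 0.00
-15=-15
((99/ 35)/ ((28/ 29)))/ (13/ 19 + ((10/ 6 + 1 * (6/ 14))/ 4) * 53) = 163647/ 1589000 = 0.10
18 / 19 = 0.95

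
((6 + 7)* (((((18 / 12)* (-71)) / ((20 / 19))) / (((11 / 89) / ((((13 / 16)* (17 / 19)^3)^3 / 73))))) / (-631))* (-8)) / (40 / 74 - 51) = 2375664105013520721153 / 329039458965743248814080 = 0.01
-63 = -63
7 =7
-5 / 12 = -0.42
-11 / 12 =-0.92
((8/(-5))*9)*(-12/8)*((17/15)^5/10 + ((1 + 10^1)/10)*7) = 119783464/703125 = 170.36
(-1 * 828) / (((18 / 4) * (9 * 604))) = -46 / 1359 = -0.03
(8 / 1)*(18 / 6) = 24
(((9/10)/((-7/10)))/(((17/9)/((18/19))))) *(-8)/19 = 11664/42959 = 0.27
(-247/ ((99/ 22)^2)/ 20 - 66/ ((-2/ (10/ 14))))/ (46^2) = 16274/ 1499715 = 0.01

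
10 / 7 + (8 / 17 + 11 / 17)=303 / 119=2.55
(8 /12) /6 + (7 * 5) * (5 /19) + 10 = 19.32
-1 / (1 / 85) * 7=-595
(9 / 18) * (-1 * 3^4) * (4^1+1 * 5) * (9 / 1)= -3280.50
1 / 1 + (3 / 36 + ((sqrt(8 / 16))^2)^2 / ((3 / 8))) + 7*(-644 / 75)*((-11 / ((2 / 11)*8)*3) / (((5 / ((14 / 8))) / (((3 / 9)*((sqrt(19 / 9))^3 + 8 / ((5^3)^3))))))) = 489.75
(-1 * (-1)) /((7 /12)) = 12 /7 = 1.71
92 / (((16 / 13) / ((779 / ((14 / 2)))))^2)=2358790967 / 3136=752165.49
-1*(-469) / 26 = 469 / 26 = 18.04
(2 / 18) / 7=0.02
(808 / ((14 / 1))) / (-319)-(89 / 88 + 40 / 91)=-378967 / 232232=-1.63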